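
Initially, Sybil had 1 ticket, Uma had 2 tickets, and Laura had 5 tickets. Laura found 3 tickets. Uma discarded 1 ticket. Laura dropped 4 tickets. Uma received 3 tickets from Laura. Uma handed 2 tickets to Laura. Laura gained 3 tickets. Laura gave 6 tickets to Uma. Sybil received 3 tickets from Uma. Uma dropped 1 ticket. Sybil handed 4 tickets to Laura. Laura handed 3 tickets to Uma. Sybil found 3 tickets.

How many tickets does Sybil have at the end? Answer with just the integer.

Tracking counts step by step:
Start: Sybil=1, Uma=2, Laura=5
Event 1 (Laura +3): Laura: 5 -> 8. State: Sybil=1, Uma=2, Laura=8
Event 2 (Uma -1): Uma: 2 -> 1. State: Sybil=1, Uma=1, Laura=8
Event 3 (Laura -4): Laura: 8 -> 4. State: Sybil=1, Uma=1, Laura=4
Event 4 (Laura -> Uma, 3): Laura: 4 -> 1, Uma: 1 -> 4. State: Sybil=1, Uma=4, Laura=1
Event 5 (Uma -> Laura, 2): Uma: 4 -> 2, Laura: 1 -> 3. State: Sybil=1, Uma=2, Laura=3
Event 6 (Laura +3): Laura: 3 -> 6. State: Sybil=1, Uma=2, Laura=6
Event 7 (Laura -> Uma, 6): Laura: 6 -> 0, Uma: 2 -> 8. State: Sybil=1, Uma=8, Laura=0
Event 8 (Uma -> Sybil, 3): Uma: 8 -> 5, Sybil: 1 -> 4. State: Sybil=4, Uma=5, Laura=0
Event 9 (Uma -1): Uma: 5 -> 4. State: Sybil=4, Uma=4, Laura=0
Event 10 (Sybil -> Laura, 4): Sybil: 4 -> 0, Laura: 0 -> 4. State: Sybil=0, Uma=4, Laura=4
Event 11 (Laura -> Uma, 3): Laura: 4 -> 1, Uma: 4 -> 7. State: Sybil=0, Uma=7, Laura=1
Event 12 (Sybil +3): Sybil: 0 -> 3. State: Sybil=3, Uma=7, Laura=1

Sybil's final count: 3

Answer: 3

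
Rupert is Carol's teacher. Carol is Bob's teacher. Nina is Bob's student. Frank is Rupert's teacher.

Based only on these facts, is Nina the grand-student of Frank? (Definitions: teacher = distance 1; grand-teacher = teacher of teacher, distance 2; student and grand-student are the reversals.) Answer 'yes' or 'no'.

Answer: no

Derivation:
Reconstructing the teacher chain from the given facts:
  Frank -> Rupert -> Carol -> Bob -> Nina
(each arrow means 'teacher of the next')
Positions in the chain (0 = top):
  position of Frank: 0
  position of Rupert: 1
  position of Carol: 2
  position of Bob: 3
  position of Nina: 4

Nina is at position 4, Frank is at position 0; signed distance (j - i) = -4.
'grand-student' requires j - i = -2. Actual distance is -4, so the relation does NOT hold.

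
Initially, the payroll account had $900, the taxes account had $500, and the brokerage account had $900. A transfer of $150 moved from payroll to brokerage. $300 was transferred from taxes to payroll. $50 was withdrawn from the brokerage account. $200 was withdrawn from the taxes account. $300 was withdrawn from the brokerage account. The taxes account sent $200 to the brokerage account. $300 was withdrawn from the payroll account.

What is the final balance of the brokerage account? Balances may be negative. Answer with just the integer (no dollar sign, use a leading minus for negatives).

Tracking account balances step by step:
Start: payroll=900, taxes=500, brokerage=900
Event 1 (transfer 150 payroll -> brokerage): payroll: 900 - 150 = 750, brokerage: 900 + 150 = 1050. Balances: payroll=750, taxes=500, brokerage=1050
Event 2 (transfer 300 taxes -> payroll): taxes: 500 - 300 = 200, payroll: 750 + 300 = 1050. Balances: payroll=1050, taxes=200, brokerage=1050
Event 3 (withdraw 50 from brokerage): brokerage: 1050 - 50 = 1000. Balances: payroll=1050, taxes=200, brokerage=1000
Event 4 (withdraw 200 from taxes): taxes: 200 - 200 = 0. Balances: payroll=1050, taxes=0, brokerage=1000
Event 5 (withdraw 300 from brokerage): brokerage: 1000 - 300 = 700. Balances: payroll=1050, taxes=0, brokerage=700
Event 6 (transfer 200 taxes -> brokerage): taxes: 0 - 200 = -200, brokerage: 700 + 200 = 900. Balances: payroll=1050, taxes=-200, brokerage=900
Event 7 (withdraw 300 from payroll): payroll: 1050 - 300 = 750. Balances: payroll=750, taxes=-200, brokerage=900

Final balance of brokerage: 900

Answer: 900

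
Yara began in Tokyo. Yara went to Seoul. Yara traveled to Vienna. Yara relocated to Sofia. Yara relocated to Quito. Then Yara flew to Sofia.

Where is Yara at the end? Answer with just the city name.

Answer: Sofia

Derivation:
Tracking Yara's location:
Start: Yara is in Tokyo.
After move 1: Tokyo -> Seoul. Yara is in Seoul.
After move 2: Seoul -> Vienna. Yara is in Vienna.
After move 3: Vienna -> Sofia. Yara is in Sofia.
After move 4: Sofia -> Quito. Yara is in Quito.
After move 5: Quito -> Sofia. Yara is in Sofia.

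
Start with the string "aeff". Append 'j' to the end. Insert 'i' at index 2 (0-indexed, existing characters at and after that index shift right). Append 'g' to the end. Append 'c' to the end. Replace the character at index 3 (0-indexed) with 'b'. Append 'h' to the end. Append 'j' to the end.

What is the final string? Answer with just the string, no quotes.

Applying each edit step by step:
Start: "aeff"
Op 1 (append 'j'): "aeff" -> "aeffj"
Op 2 (insert 'i' at idx 2): "aeffj" -> "aeiffj"
Op 3 (append 'g'): "aeiffj" -> "aeiffjg"
Op 4 (append 'c'): "aeiffjg" -> "aeiffjgc"
Op 5 (replace idx 3: 'f' -> 'b'): "aeiffjgc" -> "aeibfjgc"
Op 6 (append 'h'): "aeibfjgc" -> "aeibfjgch"
Op 7 (append 'j'): "aeibfjgch" -> "aeibfjgchj"

Answer: aeibfjgchj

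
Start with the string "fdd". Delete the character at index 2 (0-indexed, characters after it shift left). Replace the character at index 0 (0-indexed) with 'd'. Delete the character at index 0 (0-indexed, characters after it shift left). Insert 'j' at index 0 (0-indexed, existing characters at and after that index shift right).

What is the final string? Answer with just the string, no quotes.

Applying each edit step by step:
Start: "fdd"
Op 1 (delete idx 2 = 'd'): "fdd" -> "fd"
Op 2 (replace idx 0: 'f' -> 'd'): "fd" -> "dd"
Op 3 (delete idx 0 = 'd'): "dd" -> "d"
Op 4 (insert 'j' at idx 0): "d" -> "jd"

Answer: jd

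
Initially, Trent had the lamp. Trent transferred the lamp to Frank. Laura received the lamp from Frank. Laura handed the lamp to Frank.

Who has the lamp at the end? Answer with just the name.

Answer: Frank

Derivation:
Tracking the lamp through each event:
Start: Trent has the lamp.
After event 1: Frank has the lamp.
After event 2: Laura has the lamp.
After event 3: Frank has the lamp.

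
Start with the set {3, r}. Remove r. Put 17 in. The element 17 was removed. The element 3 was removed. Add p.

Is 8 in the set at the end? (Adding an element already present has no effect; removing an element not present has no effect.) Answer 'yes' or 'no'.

Answer: no

Derivation:
Tracking the set through each operation:
Start: {3, r}
Event 1 (remove r): removed. Set: {3}
Event 2 (add 17): added. Set: {17, 3}
Event 3 (remove 17): removed. Set: {3}
Event 4 (remove 3): removed. Set: {}
Event 5 (add p): added. Set: {p}

Final set: {p} (size 1)
8 is NOT in the final set.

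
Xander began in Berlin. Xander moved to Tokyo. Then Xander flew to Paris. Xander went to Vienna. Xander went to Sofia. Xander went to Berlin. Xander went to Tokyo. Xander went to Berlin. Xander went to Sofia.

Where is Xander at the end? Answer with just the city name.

Tracking Xander's location:
Start: Xander is in Berlin.
After move 1: Berlin -> Tokyo. Xander is in Tokyo.
After move 2: Tokyo -> Paris. Xander is in Paris.
After move 3: Paris -> Vienna. Xander is in Vienna.
After move 4: Vienna -> Sofia. Xander is in Sofia.
After move 5: Sofia -> Berlin. Xander is in Berlin.
After move 6: Berlin -> Tokyo. Xander is in Tokyo.
After move 7: Tokyo -> Berlin. Xander is in Berlin.
After move 8: Berlin -> Sofia. Xander is in Sofia.

Answer: Sofia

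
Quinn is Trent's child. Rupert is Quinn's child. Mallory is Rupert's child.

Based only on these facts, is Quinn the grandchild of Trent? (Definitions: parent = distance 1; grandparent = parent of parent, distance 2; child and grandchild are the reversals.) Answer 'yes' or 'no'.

Answer: no

Derivation:
Reconstructing the parent chain from the given facts:
  Trent -> Quinn -> Rupert -> Mallory
(each arrow means 'parent of the next')
Positions in the chain (0 = top):
  position of Trent: 0
  position of Quinn: 1
  position of Rupert: 2
  position of Mallory: 3

Quinn is at position 1, Trent is at position 0; signed distance (j - i) = -1.
'grandchild' requires j - i = -2. Actual distance is -1, so the relation does NOT hold.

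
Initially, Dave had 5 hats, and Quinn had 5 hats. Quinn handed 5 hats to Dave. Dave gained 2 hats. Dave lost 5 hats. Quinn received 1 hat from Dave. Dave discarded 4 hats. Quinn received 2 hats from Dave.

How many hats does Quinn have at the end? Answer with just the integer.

Tracking counts step by step:
Start: Dave=5, Quinn=5
Event 1 (Quinn -> Dave, 5): Quinn: 5 -> 0, Dave: 5 -> 10. State: Dave=10, Quinn=0
Event 2 (Dave +2): Dave: 10 -> 12. State: Dave=12, Quinn=0
Event 3 (Dave -5): Dave: 12 -> 7. State: Dave=7, Quinn=0
Event 4 (Dave -> Quinn, 1): Dave: 7 -> 6, Quinn: 0 -> 1. State: Dave=6, Quinn=1
Event 5 (Dave -4): Dave: 6 -> 2. State: Dave=2, Quinn=1
Event 6 (Dave -> Quinn, 2): Dave: 2 -> 0, Quinn: 1 -> 3. State: Dave=0, Quinn=3

Quinn's final count: 3

Answer: 3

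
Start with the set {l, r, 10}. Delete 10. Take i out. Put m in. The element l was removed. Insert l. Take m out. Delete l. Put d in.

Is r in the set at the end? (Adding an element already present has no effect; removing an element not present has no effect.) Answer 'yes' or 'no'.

Tracking the set through each operation:
Start: {10, l, r}
Event 1 (remove 10): removed. Set: {l, r}
Event 2 (remove i): not present, no change. Set: {l, r}
Event 3 (add m): added. Set: {l, m, r}
Event 4 (remove l): removed. Set: {m, r}
Event 5 (add l): added. Set: {l, m, r}
Event 6 (remove m): removed. Set: {l, r}
Event 7 (remove l): removed. Set: {r}
Event 8 (add d): added. Set: {d, r}

Final set: {d, r} (size 2)
r is in the final set.

Answer: yes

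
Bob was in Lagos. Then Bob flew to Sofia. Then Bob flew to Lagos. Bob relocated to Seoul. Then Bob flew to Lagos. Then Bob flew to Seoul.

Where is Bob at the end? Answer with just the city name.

Answer: Seoul

Derivation:
Tracking Bob's location:
Start: Bob is in Lagos.
After move 1: Lagos -> Sofia. Bob is in Sofia.
After move 2: Sofia -> Lagos. Bob is in Lagos.
After move 3: Lagos -> Seoul. Bob is in Seoul.
After move 4: Seoul -> Lagos. Bob is in Lagos.
After move 5: Lagos -> Seoul. Bob is in Seoul.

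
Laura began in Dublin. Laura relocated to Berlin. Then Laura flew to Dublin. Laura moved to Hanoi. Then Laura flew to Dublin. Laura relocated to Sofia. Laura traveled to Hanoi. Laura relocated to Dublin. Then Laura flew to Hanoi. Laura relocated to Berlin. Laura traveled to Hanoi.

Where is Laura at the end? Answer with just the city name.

Answer: Hanoi

Derivation:
Tracking Laura's location:
Start: Laura is in Dublin.
After move 1: Dublin -> Berlin. Laura is in Berlin.
After move 2: Berlin -> Dublin. Laura is in Dublin.
After move 3: Dublin -> Hanoi. Laura is in Hanoi.
After move 4: Hanoi -> Dublin. Laura is in Dublin.
After move 5: Dublin -> Sofia. Laura is in Sofia.
After move 6: Sofia -> Hanoi. Laura is in Hanoi.
After move 7: Hanoi -> Dublin. Laura is in Dublin.
After move 8: Dublin -> Hanoi. Laura is in Hanoi.
After move 9: Hanoi -> Berlin. Laura is in Berlin.
After move 10: Berlin -> Hanoi. Laura is in Hanoi.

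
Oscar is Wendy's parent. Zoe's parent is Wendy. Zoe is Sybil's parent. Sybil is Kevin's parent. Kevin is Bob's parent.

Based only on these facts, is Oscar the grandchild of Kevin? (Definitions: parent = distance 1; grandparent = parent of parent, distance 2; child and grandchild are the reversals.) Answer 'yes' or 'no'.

Reconstructing the parent chain from the given facts:
  Oscar -> Wendy -> Zoe -> Sybil -> Kevin -> Bob
(each arrow means 'parent of the next')
Positions in the chain (0 = top):
  position of Oscar: 0
  position of Wendy: 1
  position of Zoe: 2
  position of Sybil: 3
  position of Kevin: 4
  position of Bob: 5

Oscar is at position 0, Kevin is at position 4; signed distance (j - i) = 4.
'grandchild' requires j - i = -2. Actual distance is 4, so the relation does NOT hold.

Answer: no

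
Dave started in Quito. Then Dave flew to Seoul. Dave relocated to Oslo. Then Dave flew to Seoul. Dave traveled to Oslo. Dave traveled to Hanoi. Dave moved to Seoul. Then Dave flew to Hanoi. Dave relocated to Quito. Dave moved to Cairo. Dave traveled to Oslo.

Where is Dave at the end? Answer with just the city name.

Tracking Dave's location:
Start: Dave is in Quito.
After move 1: Quito -> Seoul. Dave is in Seoul.
After move 2: Seoul -> Oslo. Dave is in Oslo.
After move 3: Oslo -> Seoul. Dave is in Seoul.
After move 4: Seoul -> Oslo. Dave is in Oslo.
After move 5: Oslo -> Hanoi. Dave is in Hanoi.
After move 6: Hanoi -> Seoul. Dave is in Seoul.
After move 7: Seoul -> Hanoi. Dave is in Hanoi.
After move 8: Hanoi -> Quito. Dave is in Quito.
After move 9: Quito -> Cairo. Dave is in Cairo.
After move 10: Cairo -> Oslo. Dave is in Oslo.

Answer: Oslo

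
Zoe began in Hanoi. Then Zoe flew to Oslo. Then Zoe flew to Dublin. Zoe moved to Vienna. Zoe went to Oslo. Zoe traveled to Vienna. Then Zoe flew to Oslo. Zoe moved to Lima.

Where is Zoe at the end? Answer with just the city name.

Tracking Zoe's location:
Start: Zoe is in Hanoi.
After move 1: Hanoi -> Oslo. Zoe is in Oslo.
After move 2: Oslo -> Dublin. Zoe is in Dublin.
After move 3: Dublin -> Vienna. Zoe is in Vienna.
After move 4: Vienna -> Oslo. Zoe is in Oslo.
After move 5: Oslo -> Vienna. Zoe is in Vienna.
After move 6: Vienna -> Oslo. Zoe is in Oslo.
After move 7: Oslo -> Lima. Zoe is in Lima.

Answer: Lima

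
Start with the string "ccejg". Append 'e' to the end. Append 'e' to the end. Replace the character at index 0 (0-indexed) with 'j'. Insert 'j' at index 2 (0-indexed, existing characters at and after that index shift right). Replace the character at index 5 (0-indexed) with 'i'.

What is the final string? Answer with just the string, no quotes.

Applying each edit step by step:
Start: "ccejg"
Op 1 (append 'e'): "ccejg" -> "ccejge"
Op 2 (append 'e'): "ccejge" -> "ccejgee"
Op 3 (replace idx 0: 'c' -> 'j'): "ccejgee" -> "jcejgee"
Op 4 (insert 'j' at idx 2): "jcejgee" -> "jcjejgee"
Op 5 (replace idx 5: 'g' -> 'i'): "jcjejgee" -> "jcjejiee"

Answer: jcjejiee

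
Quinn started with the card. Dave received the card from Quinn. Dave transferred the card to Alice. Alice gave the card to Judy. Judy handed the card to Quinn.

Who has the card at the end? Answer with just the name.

Tracking the card through each event:
Start: Quinn has the card.
After event 1: Dave has the card.
After event 2: Alice has the card.
After event 3: Judy has the card.
After event 4: Quinn has the card.

Answer: Quinn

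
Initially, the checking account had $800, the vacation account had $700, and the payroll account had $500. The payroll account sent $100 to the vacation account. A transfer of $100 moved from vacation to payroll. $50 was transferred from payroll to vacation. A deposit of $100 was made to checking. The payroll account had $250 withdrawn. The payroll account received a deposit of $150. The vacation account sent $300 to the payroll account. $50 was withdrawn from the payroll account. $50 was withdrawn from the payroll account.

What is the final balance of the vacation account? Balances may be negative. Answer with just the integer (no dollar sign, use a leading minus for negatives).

Tracking account balances step by step:
Start: checking=800, vacation=700, payroll=500
Event 1 (transfer 100 payroll -> vacation): payroll: 500 - 100 = 400, vacation: 700 + 100 = 800. Balances: checking=800, vacation=800, payroll=400
Event 2 (transfer 100 vacation -> payroll): vacation: 800 - 100 = 700, payroll: 400 + 100 = 500. Balances: checking=800, vacation=700, payroll=500
Event 3 (transfer 50 payroll -> vacation): payroll: 500 - 50 = 450, vacation: 700 + 50 = 750. Balances: checking=800, vacation=750, payroll=450
Event 4 (deposit 100 to checking): checking: 800 + 100 = 900. Balances: checking=900, vacation=750, payroll=450
Event 5 (withdraw 250 from payroll): payroll: 450 - 250 = 200. Balances: checking=900, vacation=750, payroll=200
Event 6 (deposit 150 to payroll): payroll: 200 + 150 = 350. Balances: checking=900, vacation=750, payroll=350
Event 7 (transfer 300 vacation -> payroll): vacation: 750 - 300 = 450, payroll: 350 + 300 = 650. Balances: checking=900, vacation=450, payroll=650
Event 8 (withdraw 50 from payroll): payroll: 650 - 50 = 600. Balances: checking=900, vacation=450, payroll=600
Event 9 (withdraw 50 from payroll): payroll: 600 - 50 = 550. Balances: checking=900, vacation=450, payroll=550

Final balance of vacation: 450

Answer: 450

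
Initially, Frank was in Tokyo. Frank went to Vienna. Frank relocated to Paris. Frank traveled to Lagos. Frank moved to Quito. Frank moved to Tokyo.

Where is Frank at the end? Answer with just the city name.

Answer: Tokyo

Derivation:
Tracking Frank's location:
Start: Frank is in Tokyo.
After move 1: Tokyo -> Vienna. Frank is in Vienna.
After move 2: Vienna -> Paris. Frank is in Paris.
After move 3: Paris -> Lagos. Frank is in Lagos.
After move 4: Lagos -> Quito. Frank is in Quito.
After move 5: Quito -> Tokyo. Frank is in Tokyo.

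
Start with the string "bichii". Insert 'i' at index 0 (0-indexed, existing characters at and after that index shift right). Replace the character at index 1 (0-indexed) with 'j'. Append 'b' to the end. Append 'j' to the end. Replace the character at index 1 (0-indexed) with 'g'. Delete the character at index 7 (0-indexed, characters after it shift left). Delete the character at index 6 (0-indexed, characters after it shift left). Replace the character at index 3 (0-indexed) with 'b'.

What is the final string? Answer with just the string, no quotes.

Applying each edit step by step:
Start: "bichii"
Op 1 (insert 'i' at idx 0): "bichii" -> "ibichii"
Op 2 (replace idx 1: 'b' -> 'j'): "ibichii" -> "ijichii"
Op 3 (append 'b'): "ijichii" -> "ijichiib"
Op 4 (append 'j'): "ijichiib" -> "ijichiibj"
Op 5 (replace idx 1: 'j' -> 'g'): "ijichiibj" -> "igichiibj"
Op 6 (delete idx 7 = 'b'): "igichiibj" -> "igichiij"
Op 7 (delete idx 6 = 'i'): "igichiij" -> "igichij"
Op 8 (replace idx 3: 'c' -> 'b'): "igichij" -> "igibhij"

Answer: igibhij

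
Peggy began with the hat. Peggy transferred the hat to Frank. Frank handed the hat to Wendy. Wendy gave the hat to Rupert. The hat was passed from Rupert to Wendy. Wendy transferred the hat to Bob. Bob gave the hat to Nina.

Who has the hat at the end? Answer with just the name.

Answer: Nina

Derivation:
Tracking the hat through each event:
Start: Peggy has the hat.
After event 1: Frank has the hat.
After event 2: Wendy has the hat.
After event 3: Rupert has the hat.
After event 4: Wendy has the hat.
After event 5: Bob has the hat.
After event 6: Nina has the hat.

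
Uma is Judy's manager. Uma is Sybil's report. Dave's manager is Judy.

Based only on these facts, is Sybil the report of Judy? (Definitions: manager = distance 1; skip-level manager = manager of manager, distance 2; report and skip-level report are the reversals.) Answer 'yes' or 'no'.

Reconstructing the manager chain from the given facts:
  Sybil -> Uma -> Judy -> Dave
(each arrow means 'manager of the next')
Positions in the chain (0 = top):
  position of Sybil: 0
  position of Uma: 1
  position of Judy: 2
  position of Dave: 3

Sybil is at position 0, Judy is at position 2; signed distance (j - i) = 2.
'report' requires j - i = -1. Actual distance is 2, so the relation does NOT hold.

Answer: no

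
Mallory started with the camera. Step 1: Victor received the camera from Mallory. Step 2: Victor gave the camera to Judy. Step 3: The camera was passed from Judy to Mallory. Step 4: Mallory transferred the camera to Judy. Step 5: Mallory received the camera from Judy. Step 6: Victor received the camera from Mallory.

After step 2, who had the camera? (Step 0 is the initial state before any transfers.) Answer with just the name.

Answer: Judy

Derivation:
Tracking the camera holder through step 2:
After step 0 (start): Mallory
After step 1: Victor
After step 2: Judy

At step 2, the holder is Judy.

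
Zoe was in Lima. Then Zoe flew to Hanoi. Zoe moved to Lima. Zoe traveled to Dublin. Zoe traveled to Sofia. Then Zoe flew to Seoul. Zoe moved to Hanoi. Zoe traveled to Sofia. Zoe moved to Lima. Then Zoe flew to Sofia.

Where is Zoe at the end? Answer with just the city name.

Tracking Zoe's location:
Start: Zoe is in Lima.
After move 1: Lima -> Hanoi. Zoe is in Hanoi.
After move 2: Hanoi -> Lima. Zoe is in Lima.
After move 3: Lima -> Dublin. Zoe is in Dublin.
After move 4: Dublin -> Sofia. Zoe is in Sofia.
After move 5: Sofia -> Seoul. Zoe is in Seoul.
After move 6: Seoul -> Hanoi. Zoe is in Hanoi.
After move 7: Hanoi -> Sofia. Zoe is in Sofia.
After move 8: Sofia -> Lima. Zoe is in Lima.
After move 9: Lima -> Sofia. Zoe is in Sofia.

Answer: Sofia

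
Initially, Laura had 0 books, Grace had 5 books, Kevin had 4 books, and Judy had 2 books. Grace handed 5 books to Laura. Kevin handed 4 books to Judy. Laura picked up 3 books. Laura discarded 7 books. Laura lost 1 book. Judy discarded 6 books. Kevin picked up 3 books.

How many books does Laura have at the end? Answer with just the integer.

Tracking counts step by step:
Start: Laura=0, Grace=5, Kevin=4, Judy=2
Event 1 (Grace -> Laura, 5): Grace: 5 -> 0, Laura: 0 -> 5. State: Laura=5, Grace=0, Kevin=4, Judy=2
Event 2 (Kevin -> Judy, 4): Kevin: 4 -> 0, Judy: 2 -> 6. State: Laura=5, Grace=0, Kevin=0, Judy=6
Event 3 (Laura +3): Laura: 5 -> 8. State: Laura=8, Grace=0, Kevin=0, Judy=6
Event 4 (Laura -7): Laura: 8 -> 1. State: Laura=1, Grace=0, Kevin=0, Judy=6
Event 5 (Laura -1): Laura: 1 -> 0. State: Laura=0, Grace=0, Kevin=0, Judy=6
Event 6 (Judy -6): Judy: 6 -> 0. State: Laura=0, Grace=0, Kevin=0, Judy=0
Event 7 (Kevin +3): Kevin: 0 -> 3. State: Laura=0, Grace=0, Kevin=3, Judy=0

Laura's final count: 0

Answer: 0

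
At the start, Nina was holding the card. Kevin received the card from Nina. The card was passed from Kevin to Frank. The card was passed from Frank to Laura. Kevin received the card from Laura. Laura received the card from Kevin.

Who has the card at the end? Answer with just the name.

Answer: Laura

Derivation:
Tracking the card through each event:
Start: Nina has the card.
After event 1: Kevin has the card.
After event 2: Frank has the card.
After event 3: Laura has the card.
After event 4: Kevin has the card.
After event 5: Laura has the card.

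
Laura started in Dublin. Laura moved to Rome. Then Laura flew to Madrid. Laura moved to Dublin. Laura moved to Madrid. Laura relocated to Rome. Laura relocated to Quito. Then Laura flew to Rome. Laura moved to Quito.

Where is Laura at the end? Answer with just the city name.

Tracking Laura's location:
Start: Laura is in Dublin.
After move 1: Dublin -> Rome. Laura is in Rome.
After move 2: Rome -> Madrid. Laura is in Madrid.
After move 3: Madrid -> Dublin. Laura is in Dublin.
After move 4: Dublin -> Madrid. Laura is in Madrid.
After move 5: Madrid -> Rome. Laura is in Rome.
After move 6: Rome -> Quito. Laura is in Quito.
After move 7: Quito -> Rome. Laura is in Rome.
After move 8: Rome -> Quito. Laura is in Quito.

Answer: Quito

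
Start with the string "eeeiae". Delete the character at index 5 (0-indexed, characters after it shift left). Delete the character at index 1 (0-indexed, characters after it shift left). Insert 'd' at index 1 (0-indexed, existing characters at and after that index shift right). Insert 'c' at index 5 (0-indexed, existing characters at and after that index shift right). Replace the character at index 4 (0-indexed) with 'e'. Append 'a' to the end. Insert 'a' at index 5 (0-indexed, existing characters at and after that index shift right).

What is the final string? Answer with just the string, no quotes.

Answer: edeieaca

Derivation:
Applying each edit step by step:
Start: "eeeiae"
Op 1 (delete idx 5 = 'e'): "eeeiae" -> "eeeia"
Op 2 (delete idx 1 = 'e'): "eeeia" -> "eeia"
Op 3 (insert 'd' at idx 1): "eeia" -> "edeia"
Op 4 (insert 'c' at idx 5): "edeia" -> "edeiac"
Op 5 (replace idx 4: 'a' -> 'e'): "edeiac" -> "edeiec"
Op 6 (append 'a'): "edeiec" -> "edeieca"
Op 7 (insert 'a' at idx 5): "edeieca" -> "edeieaca"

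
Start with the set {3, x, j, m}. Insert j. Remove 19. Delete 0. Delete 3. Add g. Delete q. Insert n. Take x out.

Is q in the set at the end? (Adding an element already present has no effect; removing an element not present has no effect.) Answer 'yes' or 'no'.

Answer: no

Derivation:
Tracking the set through each operation:
Start: {3, j, m, x}
Event 1 (add j): already present, no change. Set: {3, j, m, x}
Event 2 (remove 19): not present, no change. Set: {3, j, m, x}
Event 3 (remove 0): not present, no change. Set: {3, j, m, x}
Event 4 (remove 3): removed. Set: {j, m, x}
Event 5 (add g): added. Set: {g, j, m, x}
Event 6 (remove q): not present, no change. Set: {g, j, m, x}
Event 7 (add n): added. Set: {g, j, m, n, x}
Event 8 (remove x): removed. Set: {g, j, m, n}

Final set: {g, j, m, n} (size 4)
q is NOT in the final set.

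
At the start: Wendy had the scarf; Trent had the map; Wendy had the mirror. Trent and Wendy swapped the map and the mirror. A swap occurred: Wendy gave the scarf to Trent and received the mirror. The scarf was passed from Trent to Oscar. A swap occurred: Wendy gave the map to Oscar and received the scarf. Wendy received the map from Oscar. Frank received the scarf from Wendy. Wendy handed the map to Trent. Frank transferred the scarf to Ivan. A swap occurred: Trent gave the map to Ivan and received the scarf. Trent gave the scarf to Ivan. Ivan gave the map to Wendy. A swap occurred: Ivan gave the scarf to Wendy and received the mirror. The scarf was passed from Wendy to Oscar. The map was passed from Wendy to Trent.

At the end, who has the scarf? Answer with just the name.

Answer: Oscar

Derivation:
Tracking all object holders:
Start: scarf:Wendy, map:Trent, mirror:Wendy
Event 1 (swap map<->mirror: now map:Wendy, mirror:Trent). State: scarf:Wendy, map:Wendy, mirror:Trent
Event 2 (swap scarf<->mirror: now scarf:Trent, mirror:Wendy). State: scarf:Trent, map:Wendy, mirror:Wendy
Event 3 (give scarf: Trent -> Oscar). State: scarf:Oscar, map:Wendy, mirror:Wendy
Event 4 (swap map<->scarf: now map:Oscar, scarf:Wendy). State: scarf:Wendy, map:Oscar, mirror:Wendy
Event 5 (give map: Oscar -> Wendy). State: scarf:Wendy, map:Wendy, mirror:Wendy
Event 6 (give scarf: Wendy -> Frank). State: scarf:Frank, map:Wendy, mirror:Wendy
Event 7 (give map: Wendy -> Trent). State: scarf:Frank, map:Trent, mirror:Wendy
Event 8 (give scarf: Frank -> Ivan). State: scarf:Ivan, map:Trent, mirror:Wendy
Event 9 (swap map<->scarf: now map:Ivan, scarf:Trent). State: scarf:Trent, map:Ivan, mirror:Wendy
Event 10 (give scarf: Trent -> Ivan). State: scarf:Ivan, map:Ivan, mirror:Wendy
Event 11 (give map: Ivan -> Wendy). State: scarf:Ivan, map:Wendy, mirror:Wendy
Event 12 (swap scarf<->mirror: now scarf:Wendy, mirror:Ivan). State: scarf:Wendy, map:Wendy, mirror:Ivan
Event 13 (give scarf: Wendy -> Oscar). State: scarf:Oscar, map:Wendy, mirror:Ivan
Event 14 (give map: Wendy -> Trent). State: scarf:Oscar, map:Trent, mirror:Ivan

Final state: scarf:Oscar, map:Trent, mirror:Ivan
The scarf is held by Oscar.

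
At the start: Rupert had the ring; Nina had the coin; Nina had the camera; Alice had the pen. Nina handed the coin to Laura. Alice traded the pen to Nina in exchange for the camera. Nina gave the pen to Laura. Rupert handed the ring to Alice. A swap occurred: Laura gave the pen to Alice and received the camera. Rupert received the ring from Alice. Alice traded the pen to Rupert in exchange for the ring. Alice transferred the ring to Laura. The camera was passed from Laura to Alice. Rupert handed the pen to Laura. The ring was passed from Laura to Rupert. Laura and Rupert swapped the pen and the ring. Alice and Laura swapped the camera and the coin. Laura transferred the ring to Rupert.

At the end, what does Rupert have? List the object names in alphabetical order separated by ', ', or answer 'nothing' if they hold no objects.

Answer: pen, ring

Derivation:
Tracking all object holders:
Start: ring:Rupert, coin:Nina, camera:Nina, pen:Alice
Event 1 (give coin: Nina -> Laura). State: ring:Rupert, coin:Laura, camera:Nina, pen:Alice
Event 2 (swap pen<->camera: now pen:Nina, camera:Alice). State: ring:Rupert, coin:Laura, camera:Alice, pen:Nina
Event 3 (give pen: Nina -> Laura). State: ring:Rupert, coin:Laura, camera:Alice, pen:Laura
Event 4 (give ring: Rupert -> Alice). State: ring:Alice, coin:Laura, camera:Alice, pen:Laura
Event 5 (swap pen<->camera: now pen:Alice, camera:Laura). State: ring:Alice, coin:Laura, camera:Laura, pen:Alice
Event 6 (give ring: Alice -> Rupert). State: ring:Rupert, coin:Laura, camera:Laura, pen:Alice
Event 7 (swap pen<->ring: now pen:Rupert, ring:Alice). State: ring:Alice, coin:Laura, camera:Laura, pen:Rupert
Event 8 (give ring: Alice -> Laura). State: ring:Laura, coin:Laura, camera:Laura, pen:Rupert
Event 9 (give camera: Laura -> Alice). State: ring:Laura, coin:Laura, camera:Alice, pen:Rupert
Event 10 (give pen: Rupert -> Laura). State: ring:Laura, coin:Laura, camera:Alice, pen:Laura
Event 11 (give ring: Laura -> Rupert). State: ring:Rupert, coin:Laura, camera:Alice, pen:Laura
Event 12 (swap pen<->ring: now pen:Rupert, ring:Laura). State: ring:Laura, coin:Laura, camera:Alice, pen:Rupert
Event 13 (swap camera<->coin: now camera:Laura, coin:Alice). State: ring:Laura, coin:Alice, camera:Laura, pen:Rupert
Event 14 (give ring: Laura -> Rupert). State: ring:Rupert, coin:Alice, camera:Laura, pen:Rupert

Final state: ring:Rupert, coin:Alice, camera:Laura, pen:Rupert
Rupert holds: pen, ring.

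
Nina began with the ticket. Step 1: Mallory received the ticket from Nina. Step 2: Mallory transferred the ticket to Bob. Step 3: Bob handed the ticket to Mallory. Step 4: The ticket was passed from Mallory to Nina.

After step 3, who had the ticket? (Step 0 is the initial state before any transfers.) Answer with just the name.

Tracking the ticket holder through step 3:
After step 0 (start): Nina
After step 1: Mallory
After step 2: Bob
After step 3: Mallory

At step 3, the holder is Mallory.

Answer: Mallory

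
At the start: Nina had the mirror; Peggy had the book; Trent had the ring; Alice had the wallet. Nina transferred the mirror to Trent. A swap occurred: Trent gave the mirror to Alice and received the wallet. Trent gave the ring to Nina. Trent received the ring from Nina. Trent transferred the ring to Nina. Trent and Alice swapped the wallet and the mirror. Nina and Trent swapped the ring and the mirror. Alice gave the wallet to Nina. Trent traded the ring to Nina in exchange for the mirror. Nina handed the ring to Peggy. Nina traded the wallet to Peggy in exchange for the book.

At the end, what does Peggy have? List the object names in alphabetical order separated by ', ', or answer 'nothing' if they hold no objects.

Answer: ring, wallet

Derivation:
Tracking all object holders:
Start: mirror:Nina, book:Peggy, ring:Trent, wallet:Alice
Event 1 (give mirror: Nina -> Trent). State: mirror:Trent, book:Peggy, ring:Trent, wallet:Alice
Event 2 (swap mirror<->wallet: now mirror:Alice, wallet:Trent). State: mirror:Alice, book:Peggy, ring:Trent, wallet:Trent
Event 3 (give ring: Trent -> Nina). State: mirror:Alice, book:Peggy, ring:Nina, wallet:Trent
Event 4 (give ring: Nina -> Trent). State: mirror:Alice, book:Peggy, ring:Trent, wallet:Trent
Event 5 (give ring: Trent -> Nina). State: mirror:Alice, book:Peggy, ring:Nina, wallet:Trent
Event 6 (swap wallet<->mirror: now wallet:Alice, mirror:Trent). State: mirror:Trent, book:Peggy, ring:Nina, wallet:Alice
Event 7 (swap ring<->mirror: now ring:Trent, mirror:Nina). State: mirror:Nina, book:Peggy, ring:Trent, wallet:Alice
Event 8 (give wallet: Alice -> Nina). State: mirror:Nina, book:Peggy, ring:Trent, wallet:Nina
Event 9 (swap ring<->mirror: now ring:Nina, mirror:Trent). State: mirror:Trent, book:Peggy, ring:Nina, wallet:Nina
Event 10 (give ring: Nina -> Peggy). State: mirror:Trent, book:Peggy, ring:Peggy, wallet:Nina
Event 11 (swap wallet<->book: now wallet:Peggy, book:Nina). State: mirror:Trent, book:Nina, ring:Peggy, wallet:Peggy

Final state: mirror:Trent, book:Nina, ring:Peggy, wallet:Peggy
Peggy holds: ring, wallet.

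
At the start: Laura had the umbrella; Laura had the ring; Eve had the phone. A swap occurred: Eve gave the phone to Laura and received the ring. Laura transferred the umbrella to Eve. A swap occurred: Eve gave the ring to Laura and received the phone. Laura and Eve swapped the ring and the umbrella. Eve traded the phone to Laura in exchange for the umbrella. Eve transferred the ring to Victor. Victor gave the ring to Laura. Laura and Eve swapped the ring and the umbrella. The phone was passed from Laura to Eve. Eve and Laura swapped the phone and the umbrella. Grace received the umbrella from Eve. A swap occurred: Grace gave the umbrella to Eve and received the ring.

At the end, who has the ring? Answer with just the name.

Tracking all object holders:
Start: umbrella:Laura, ring:Laura, phone:Eve
Event 1 (swap phone<->ring: now phone:Laura, ring:Eve). State: umbrella:Laura, ring:Eve, phone:Laura
Event 2 (give umbrella: Laura -> Eve). State: umbrella:Eve, ring:Eve, phone:Laura
Event 3 (swap ring<->phone: now ring:Laura, phone:Eve). State: umbrella:Eve, ring:Laura, phone:Eve
Event 4 (swap ring<->umbrella: now ring:Eve, umbrella:Laura). State: umbrella:Laura, ring:Eve, phone:Eve
Event 5 (swap phone<->umbrella: now phone:Laura, umbrella:Eve). State: umbrella:Eve, ring:Eve, phone:Laura
Event 6 (give ring: Eve -> Victor). State: umbrella:Eve, ring:Victor, phone:Laura
Event 7 (give ring: Victor -> Laura). State: umbrella:Eve, ring:Laura, phone:Laura
Event 8 (swap ring<->umbrella: now ring:Eve, umbrella:Laura). State: umbrella:Laura, ring:Eve, phone:Laura
Event 9 (give phone: Laura -> Eve). State: umbrella:Laura, ring:Eve, phone:Eve
Event 10 (swap phone<->umbrella: now phone:Laura, umbrella:Eve). State: umbrella:Eve, ring:Eve, phone:Laura
Event 11 (give umbrella: Eve -> Grace). State: umbrella:Grace, ring:Eve, phone:Laura
Event 12 (swap umbrella<->ring: now umbrella:Eve, ring:Grace). State: umbrella:Eve, ring:Grace, phone:Laura

Final state: umbrella:Eve, ring:Grace, phone:Laura
The ring is held by Grace.

Answer: Grace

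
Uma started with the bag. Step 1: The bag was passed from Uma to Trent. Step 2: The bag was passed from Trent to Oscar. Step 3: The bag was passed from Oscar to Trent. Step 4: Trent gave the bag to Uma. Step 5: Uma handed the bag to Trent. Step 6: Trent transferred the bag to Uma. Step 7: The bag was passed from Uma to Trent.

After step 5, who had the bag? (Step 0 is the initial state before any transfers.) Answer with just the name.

Answer: Trent

Derivation:
Tracking the bag holder through step 5:
After step 0 (start): Uma
After step 1: Trent
After step 2: Oscar
After step 3: Trent
After step 4: Uma
After step 5: Trent

At step 5, the holder is Trent.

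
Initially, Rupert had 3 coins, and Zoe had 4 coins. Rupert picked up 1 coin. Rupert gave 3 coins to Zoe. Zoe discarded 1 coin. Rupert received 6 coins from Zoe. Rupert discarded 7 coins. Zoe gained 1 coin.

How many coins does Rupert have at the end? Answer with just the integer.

Answer: 0

Derivation:
Tracking counts step by step:
Start: Rupert=3, Zoe=4
Event 1 (Rupert +1): Rupert: 3 -> 4. State: Rupert=4, Zoe=4
Event 2 (Rupert -> Zoe, 3): Rupert: 4 -> 1, Zoe: 4 -> 7. State: Rupert=1, Zoe=7
Event 3 (Zoe -1): Zoe: 7 -> 6. State: Rupert=1, Zoe=6
Event 4 (Zoe -> Rupert, 6): Zoe: 6 -> 0, Rupert: 1 -> 7. State: Rupert=7, Zoe=0
Event 5 (Rupert -7): Rupert: 7 -> 0. State: Rupert=0, Zoe=0
Event 6 (Zoe +1): Zoe: 0 -> 1. State: Rupert=0, Zoe=1

Rupert's final count: 0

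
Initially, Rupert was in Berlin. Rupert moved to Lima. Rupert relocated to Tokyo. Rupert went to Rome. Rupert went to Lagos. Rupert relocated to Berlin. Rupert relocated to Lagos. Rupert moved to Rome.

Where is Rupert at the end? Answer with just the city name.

Tracking Rupert's location:
Start: Rupert is in Berlin.
After move 1: Berlin -> Lima. Rupert is in Lima.
After move 2: Lima -> Tokyo. Rupert is in Tokyo.
After move 3: Tokyo -> Rome. Rupert is in Rome.
After move 4: Rome -> Lagos. Rupert is in Lagos.
After move 5: Lagos -> Berlin. Rupert is in Berlin.
After move 6: Berlin -> Lagos. Rupert is in Lagos.
After move 7: Lagos -> Rome. Rupert is in Rome.

Answer: Rome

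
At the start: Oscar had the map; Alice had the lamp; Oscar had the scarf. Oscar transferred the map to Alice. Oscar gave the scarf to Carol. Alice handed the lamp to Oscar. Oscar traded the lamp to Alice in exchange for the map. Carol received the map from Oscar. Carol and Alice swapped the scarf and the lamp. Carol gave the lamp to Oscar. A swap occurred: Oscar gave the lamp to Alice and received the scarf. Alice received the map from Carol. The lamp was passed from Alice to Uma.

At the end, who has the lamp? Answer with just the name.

Answer: Uma

Derivation:
Tracking all object holders:
Start: map:Oscar, lamp:Alice, scarf:Oscar
Event 1 (give map: Oscar -> Alice). State: map:Alice, lamp:Alice, scarf:Oscar
Event 2 (give scarf: Oscar -> Carol). State: map:Alice, lamp:Alice, scarf:Carol
Event 3 (give lamp: Alice -> Oscar). State: map:Alice, lamp:Oscar, scarf:Carol
Event 4 (swap lamp<->map: now lamp:Alice, map:Oscar). State: map:Oscar, lamp:Alice, scarf:Carol
Event 5 (give map: Oscar -> Carol). State: map:Carol, lamp:Alice, scarf:Carol
Event 6 (swap scarf<->lamp: now scarf:Alice, lamp:Carol). State: map:Carol, lamp:Carol, scarf:Alice
Event 7 (give lamp: Carol -> Oscar). State: map:Carol, lamp:Oscar, scarf:Alice
Event 8 (swap lamp<->scarf: now lamp:Alice, scarf:Oscar). State: map:Carol, lamp:Alice, scarf:Oscar
Event 9 (give map: Carol -> Alice). State: map:Alice, lamp:Alice, scarf:Oscar
Event 10 (give lamp: Alice -> Uma). State: map:Alice, lamp:Uma, scarf:Oscar

Final state: map:Alice, lamp:Uma, scarf:Oscar
The lamp is held by Uma.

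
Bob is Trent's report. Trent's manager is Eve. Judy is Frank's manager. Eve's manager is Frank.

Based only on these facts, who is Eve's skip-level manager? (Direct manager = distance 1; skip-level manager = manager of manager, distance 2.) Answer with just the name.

Reconstructing the manager chain from the given facts:
  Judy -> Frank -> Eve -> Trent -> Bob
(each arrow means 'manager of the next')
Positions in the chain (0 = top):
  position of Judy: 0
  position of Frank: 1
  position of Eve: 2
  position of Trent: 3
  position of Bob: 4

Eve is at position 2; the skip-level manager is 2 steps up the chain, i.e. position 0: Judy.

Answer: Judy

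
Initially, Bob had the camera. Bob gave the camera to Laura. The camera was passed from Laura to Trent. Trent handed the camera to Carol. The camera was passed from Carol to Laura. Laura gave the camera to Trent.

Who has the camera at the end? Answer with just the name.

Tracking the camera through each event:
Start: Bob has the camera.
After event 1: Laura has the camera.
After event 2: Trent has the camera.
After event 3: Carol has the camera.
After event 4: Laura has the camera.
After event 5: Trent has the camera.

Answer: Trent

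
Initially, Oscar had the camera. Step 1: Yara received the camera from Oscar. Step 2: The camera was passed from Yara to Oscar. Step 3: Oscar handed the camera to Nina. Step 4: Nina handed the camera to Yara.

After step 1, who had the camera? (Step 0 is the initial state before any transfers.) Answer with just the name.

Tracking the camera holder through step 1:
After step 0 (start): Oscar
After step 1: Yara

At step 1, the holder is Yara.

Answer: Yara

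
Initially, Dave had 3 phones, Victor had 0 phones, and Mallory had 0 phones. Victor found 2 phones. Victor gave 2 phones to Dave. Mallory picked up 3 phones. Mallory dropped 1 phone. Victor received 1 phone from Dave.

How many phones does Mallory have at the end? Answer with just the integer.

Tracking counts step by step:
Start: Dave=3, Victor=0, Mallory=0
Event 1 (Victor +2): Victor: 0 -> 2. State: Dave=3, Victor=2, Mallory=0
Event 2 (Victor -> Dave, 2): Victor: 2 -> 0, Dave: 3 -> 5. State: Dave=5, Victor=0, Mallory=0
Event 3 (Mallory +3): Mallory: 0 -> 3. State: Dave=5, Victor=0, Mallory=3
Event 4 (Mallory -1): Mallory: 3 -> 2. State: Dave=5, Victor=0, Mallory=2
Event 5 (Dave -> Victor, 1): Dave: 5 -> 4, Victor: 0 -> 1. State: Dave=4, Victor=1, Mallory=2

Mallory's final count: 2

Answer: 2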